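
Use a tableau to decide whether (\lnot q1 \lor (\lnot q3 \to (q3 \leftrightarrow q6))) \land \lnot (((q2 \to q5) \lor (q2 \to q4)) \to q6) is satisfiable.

Initial set: {((\lnot q1 \lor (\lnot q3 \to (q3 \leftrightarrow q6))) \land \lnot (((q2 \to q5) \lor (q2 \to q4)) \to q6))}.
((\lnot q1 \lor (\lnot q3 \to (q3 \leftrightarrow q6))) \land \lnot (((q2 \to q5) \lor (q2 \to q4)) \to q6)): α-rule — add (\lnot q1 \lor (\lnot q3 \to (q3 \leftrightarrow q6))), \lnot (((q2 \to q5) \lor (q2 \to q4)) \to q6).
\lnot (((q2 \to q5) \lor (q2 \to q4)) \to q6): α-rule — add ((q2 \to q5) \lor (q2 \to q4)), \lnot q6.
(\lnot q1 \lor (\lnot q3 \to (q3 \leftrightarrow q6))): β-rule — branch into \lnot q1  //  (\lnot q3 \to (q3 \leftrightarrow q6)).
  branch 1 (add \lnot q1):
    ((q2 \to q5) \lor (q2 \to q4)): β-rule — branch into (q2 \to q5)  //  (q2 \to q4).
      branch 1.1 (add (q2 \to q5)):
        (q2 \to q5): β-rule — branch into \lnot q2  //  q5.
          branch 1.1.1 (add \lnot q2):
            ○ open, literals {q1=0, q2=0, q6=0}.
          branch 1.1.2 (add q5):
            ○ open, literals {q1=0, q5=1, q6=0}.
      branch 1.2 (add (q2 \to q4)):
        (q2 \to q4): β-rule — branch into \lnot q2  //  q4.
          branch 1.2.1 (add \lnot q2):
            ○ open, literals {q1=0, q2=0, q6=0}.
          branch 1.2.2 (add q4):
            ○ open, literals {q1=0, q4=1, q6=0}.
  branch 2 (add (\lnot q3 \to (q3 \leftrightarrow q6))):
    ((q2 \to q5) \lor (q2 \to q4)): β-rule — branch into (q2 \to q5)  //  (q2 \to q4).
      branch 2.1 (add (q2 \to q5)):
        (\lnot q3 \to (q3 \leftrightarrow q6)): β-rule — branch into \lnot \lnot q3  //  (q3 \leftrightarrow q6).
          branch 2.1.1 (add \lnot \lnot q3):
            (q2 \to q5): β-rule — branch into \lnot q2  //  q5.
              branch 2.1.1.1 (add \lnot q2):
                ○ open, literals {q2=0, q3=1, q6=0}.
              branch 2.1.1.2 (add q5):
                ○ open, literals {q3=1, q5=1, q6=0}.
          branch 2.1.2 (add (q3 \leftrightarrow q6)):
            (q2 \to q5): β-rule — branch into \lnot q2  //  q5.
              branch 2.1.2.1 (add \lnot q2):
                (q3 \leftrightarrow q6): β-rule — branch into q3, q6  //  \lnot q3, \lnot q6.
                  branch 2.1.2.1.1 (add q3, q6):
                    × closes — contains both q6 and \lnot q6.
                  branch 2.1.2.1.2 (add \lnot q3, \lnot q6):
                    ○ open, literals {q2=0, q3=0, q6=0}.
              branch 2.1.2.2 (add q5):
                (q3 \leftrightarrow q6): β-rule — branch into q3, q6  //  \lnot q3, \lnot q6.
                  branch 2.1.2.2.1 (add q3, q6):
                    × closes — contains both q6 and \lnot q6.
                  branch 2.1.2.2.2 (add \lnot q3, \lnot q6):
                    ○ open, literals {q3=0, q5=1, q6=0}.
      branch 2.2 (add (q2 \to q4)):
        (\lnot q3 \to (q3 \leftrightarrow q6)): β-rule — branch into \lnot \lnot q3  //  (q3 \leftrightarrow q6).
          branch 2.2.1 (add \lnot \lnot q3):
            (q2 \to q4): β-rule — branch into \lnot q2  //  q4.
              branch 2.2.1.1 (add \lnot q2):
                ○ open, literals {q2=0, q3=1, q6=0}.
              branch 2.2.1.2 (add q4):
                ○ open, literals {q3=1, q4=1, q6=0}.
          branch 2.2.2 (add (q3 \leftrightarrow q6)):
            (q2 \to q4): β-rule — branch into \lnot q2  //  q4.
              branch 2.2.2.1 (add \lnot q2):
                (q3 \leftrightarrow q6): β-rule — branch into q3, q6  //  \lnot q3, \lnot q6.
                  branch 2.2.2.1.1 (add q3, q6):
                    × closes — contains both q6 and \lnot q6.
                  branch 2.2.2.1.2 (add \lnot q3, \lnot q6):
                    ○ open, literals {q2=0, q3=0, q6=0}.
              branch 2.2.2.2 (add q4):
                (q3 \leftrightarrow q6): β-rule — branch into q3, q6  //  \lnot q3, \lnot q6.
                  branch 2.2.2.2.1 (add q3, q6):
                    × closes — contains both q6 and \lnot q6.
                  branch 2.2.2.2.2 (add \lnot q3, \lnot q6):
                    ○ open, literals {q3=0, q4=1, q6=0}.
4 branches closed, 12 open.
An open branch gives a satisfying assignment: q1=0, q2=0, q6=0.

Satisfiable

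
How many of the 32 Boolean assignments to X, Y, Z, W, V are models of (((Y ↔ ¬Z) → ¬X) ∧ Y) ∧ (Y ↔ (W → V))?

9

Initial set: {((((Y ↔ ¬Z) → ¬X) ∧ Y) ∧ (Y ↔ (W → V)))}.
((((Y ↔ ¬Z) → ¬X) ∧ Y) ∧ (Y ↔ (W → V))): α-rule — add (((Y ↔ ¬Z) → ¬X) ∧ Y), (Y ↔ (W → V)).
(((Y ↔ ¬Z) → ¬X) ∧ Y): α-rule — add ((Y ↔ ¬Z) → ¬X), Y.
(Y ↔ (W → V)): β-rule — branch into Y, (W → V)  //  ¬Y, ¬(W → V).
  branch 1 (add Y, (W → V)):
    ((Y ↔ ¬Z) → ¬X): β-rule — branch into ¬(Y ↔ ¬Z)  //  ¬X.
      branch 1.1 (add ¬(Y ↔ ¬Z)):
        (W → V): β-rule — branch into ¬W  //  V.
          branch 1.1.1 (add ¬W):
            ¬(Y ↔ ¬Z): β-rule — branch into Y, ¬¬Z  //  ¬Y, ¬Z.
              branch 1.1.1.1 (add Y, ¬¬Z):
                ○ open, literals {W=false, Y=true, Z=true}.
              branch 1.1.1.2 (add ¬Y, ¬Z):
                × closes — contains both Y and ¬Y.
          branch 1.1.2 (add V):
            ¬(Y ↔ ¬Z): β-rule — branch into Y, ¬¬Z  //  ¬Y, ¬Z.
              branch 1.1.2.1 (add Y, ¬¬Z):
                ○ open, literals {V=true, Y=true, Z=true}.
              branch 1.1.2.2 (add ¬Y, ¬Z):
                × closes — contains both Y and ¬Y.
      branch 1.2 (add ¬X):
        (W → V): β-rule — branch into ¬W  //  V.
          branch 1.2.1 (add ¬W):
            ○ open, literals {W=false, X=false, Y=true}.
          branch 1.2.2 (add V):
            ○ open, literals {V=true, X=false, Y=true}.
  branch 2 (add ¬Y, ¬(W → V)):
    × closes — contains both Y and ¬Y.
3 branches closed, 4 open.
Each open branch fixes some atoms; the unmentioned ones are free. Counting distinct full assignments: branch {W=false, Y=true, Z=true} (X, V) contributes 4 new; branch {V=true, Y=true, Z=true} (X, W) contributes 2 new; branch {W=false, X=false, Y=true} (Z, V) contributes 2 new; branch {V=true, X=false, Y=true} (Z, W) contributes 1 new. Total: 9.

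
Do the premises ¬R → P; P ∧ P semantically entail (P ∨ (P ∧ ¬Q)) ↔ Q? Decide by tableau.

No

Initial set: {(¬R → P); (P ∧ P); ¬((P ∨ (P ∧ ¬Q)) ↔ Q)}.
(P ∧ P): α-rule — add P, P.
(¬R → P): β-rule — branch into ¬¬R  //  P.
  branch 1 (add ¬¬R):
    ¬((P ∨ (P ∧ ¬Q)) ↔ Q): β-rule — branch into (P ∨ (P ∧ ¬Q)), ¬Q  //  ¬(P ∨ (P ∧ ¬Q)), Q.
      branch 1.1 (add (P ∨ (P ∧ ¬Q)), ¬Q):
        (P ∨ (P ∧ ¬Q)): β-rule — branch into P  //  (P ∧ ¬Q).
          branch 1.1.1 (add P):
            ○ open, literals {P=true, Q=false, R=true}.
          branch 1.1.2 (add (P ∧ ¬Q)):
            (P ∧ ¬Q): α-rule — add P, ¬Q.
            ○ open, literals {P=true, Q=false, R=true}.
      branch 1.2 (add ¬(P ∨ (P ∧ ¬Q)), Q):
        ¬(P ∨ (P ∧ ¬Q)): α-rule — add ¬P, ¬(P ∧ ¬Q).
        × closes — contains both P and ¬P.
  branch 2 (add P):
    ¬((P ∨ (P ∧ ¬Q)) ↔ Q): β-rule — branch into (P ∨ (P ∧ ¬Q)), ¬Q  //  ¬(P ∨ (P ∧ ¬Q)), Q.
      branch 2.1 (add (P ∨ (P ∧ ¬Q)), ¬Q):
        (P ∨ (P ∧ ¬Q)): β-rule — branch into P  //  (P ∧ ¬Q).
          branch 2.1.1 (add P):
            ○ open, literals {P=true, Q=false}.
          branch 2.1.2 (add (P ∧ ¬Q)):
            (P ∧ ¬Q): α-rule — add P, ¬Q.
            ○ open, literals {P=true, Q=false}.
      branch 2.2 (add ¬(P ∨ (P ∧ ¬Q)), Q):
        ¬(P ∨ (P ∧ ¬Q)): α-rule — add ¬P, ¬(P ∧ ¬Q).
        × closes — contains both P and ¬P.
2 branches closed, 4 open.
An open branch gives a countermodel: P=true, Q=false, R=true (unmentioned atoms arbitrary); the premises hold there but the conclusion fails.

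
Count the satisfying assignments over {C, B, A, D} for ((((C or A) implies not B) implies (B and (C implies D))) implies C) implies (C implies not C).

Initial set: {(((((C or A) implies not B) implies (B and (C implies D))) implies C) implies (C implies not C))}.
(((((C or A) implies not B) implies (B and (C implies D))) implies C) implies (C implies not C)): β-rule — branch into not ((((C or A) implies not B) implies (B and (C implies D))) implies C)  //  (C implies not C).
  branch 1 (add not ((((C or A) implies not B) implies (B and (C implies D))) implies C)):
    not ((((C or A) implies not B) implies (B and (C implies D))) implies C): α-rule — add (((C or A) implies not B) implies (B and (C implies D))), not C.
    (((C or A) implies not B) implies (B and (C implies D))): β-rule — branch into not ((C or A) implies not B)  //  (B and (C implies D)).
      branch 1.1 (add not ((C or A) implies not B)):
        not ((C or A) implies not B): α-rule — add (C or A), not not B.
        (C or A): β-rule — branch into C  //  A.
          branch 1.1.1 (add C):
            × closes — contains both C and not C.
          branch 1.1.2 (add A):
            ○ open, literals {A=T, B=T, C=F}.
      branch 1.2 (add (B and (C implies D))):
        (B and (C implies D)): α-rule — add B, (C implies D).
        (C implies D): β-rule — branch into not C  //  D.
          branch 1.2.1 (add not C):
            ○ open, literals {B=T, C=F}.
          branch 1.2.2 (add D):
            ○ open, literals {B=T, C=F, D=T}.
  branch 2 (add (C implies not C)):
    (C implies not C): β-rule — branch into not C  //  not C.
      branch 2.1 (add not C):
        ○ open, literals {C=F}.
      branch 2.2 (add not C):
        ○ open, literals {C=F}.
1 branch closed, 5 open.
Each open branch fixes some atoms; the unmentioned ones are free. Counting distinct full assignments: branch {A=T, B=T, C=F} (D) contributes 2 new; branch {B=T, C=F} (A, D) contributes 2 new; branch {B=T, C=F, D=T} (A) contributes 0 new; branch {C=F} (B, A, D) contributes 4 new; branch {C=F} (B, A, D) contributes 0 new. Total: 8.

8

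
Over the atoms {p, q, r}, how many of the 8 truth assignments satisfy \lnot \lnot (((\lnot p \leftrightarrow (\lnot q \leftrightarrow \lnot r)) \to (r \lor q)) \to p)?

Initial set: {\lnot \lnot (((\lnot p \leftrightarrow (\lnot q \leftrightarrow \lnot r)) \to (r \lor q)) \to p)}.
\lnot \lnot (((\lnot p \leftrightarrow (\lnot q \leftrightarrow \lnot r)) \to (r \lor q)) \to p): drop double negation, giving (((\lnot p \leftrightarrow (\lnot q \leftrightarrow \lnot r)) \to (r \lor q)) \to p).
(((\lnot p \leftrightarrow (\lnot q \leftrightarrow \lnot r)) \to (r \lor q)) \to p): β-rule — branch into \lnot ((\lnot p \leftrightarrow (\lnot q \leftrightarrow \lnot r)) \to (r \lor q))  //  p.
  branch 1 (add \lnot ((\lnot p \leftrightarrow (\lnot q \leftrightarrow \lnot r)) \to (r \lor q))):
    \lnot ((\lnot p \leftrightarrow (\lnot q \leftrightarrow \lnot r)) \to (r \lor q)): α-rule — add (\lnot p \leftrightarrow (\lnot q \leftrightarrow \lnot r)), \lnot (r \lor q).
    \lnot (r \lor q): α-rule — add \lnot r, \lnot q.
    (\lnot p \leftrightarrow (\lnot q \leftrightarrow \lnot r)): β-rule — branch into \lnot p, (\lnot q \leftrightarrow \lnot r)  //  \lnot \lnot p, \lnot (\lnot q \leftrightarrow \lnot r).
      branch 1.1 (add \lnot p, (\lnot q \leftrightarrow \lnot r)):
        (\lnot q \leftrightarrow \lnot r): β-rule — branch into \lnot q, \lnot r  //  \lnot \lnot q, \lnot \lnot r.
          branch 1.1.1 (add \lnot q, \lnot r):
            ○ open, literals {p=0, q=0, r=0}.
          branch 1.1.2 (add \lnot \lnot q, \lnot \lnot r):
            × closes — contains both q and \lnot q.
      branch 1.2 (add \lnot \lnot p, \lnot (\lnot q \leftrightarrow \lnot r)):
        \lnot (\lnot q \leftrightarrow \lnot r): β-rule — branch into \lnot q, \lnot \lnot r  //  \lnot \lnot q, \lnot r.
          branch 1.2.1 (add \lnot q, \lnot \lnot r):
            × closes — contains both r and \lnot r.
          branch 1.2.2 (add \lnot \lnot q, \lnot r):
            × closes — contains both q and \lnot q.
  branch 2 (add p):
    ○ open, literals {p=1}.
3 branches closed, 2 open.
Each open branch fixes some atoms; the unmentioned ones are free. Counting distinct full assignments: branch {p=0, q=0, r=0} (none free) contributes 1 new; branch {p=1} (q, r) contributes 4 new. Total: 5.

5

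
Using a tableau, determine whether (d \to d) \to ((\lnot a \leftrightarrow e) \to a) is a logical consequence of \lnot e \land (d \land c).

Yes

Initial set: {(\lnot e \land (d \land c)); \lnot ((d \to d) \to ((\lnot a \leftrightarrow e) \to a))}.
(\lnot e \land (d \land c)): α-rule — add \lnot e, (d \land c).
\lnot ((d \to d) \to ((\lnot a \leftrightarrow e) \to a)): α-rule — add (d \to d), \lnot ((\lnot a \leftrightarrow e) \to a).
(d \land c): α-rule — add d, c.
\lnot ((\lnot a \leftrightarrow e) \to a): α-rule — add (\lnot a \leftrightarrow e), \lnot a.
(d \to d): β-rule — branch into \lnot d  //  d.
  branch 1 (add \lnot d):
    × closes — contains both d and \lnot d.
  branch 2 (add d):
    (\lnot a \leftrightarrow e): β-rule — branch into \lnot a, e  //  \lnot \lnot a, \lnot e.
      branch 2.1 (add \lnot a, e):
        × closes — contains both e and \lnot e.
      branch 2.2 (add \lnot \lnot a, \lnot e):
        × closes — contains both a and \lnot a.
All 3 branches close.
Every branch closed, so the premises entail the conclusion.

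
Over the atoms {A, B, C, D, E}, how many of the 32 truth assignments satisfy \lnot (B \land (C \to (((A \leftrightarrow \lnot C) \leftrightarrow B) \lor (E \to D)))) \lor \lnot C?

Initial set: {T (\lnot (B \land (C \to (((A \leftrightarrow \lnot C) \leftrightarrow B) \lor (E \to D)))) \lor \lnot C)}.
T (\lnot (B \land (C \to (((A \leftrightarrow \lnot C) \leftrightarrow B) \lor (E \to D)))) \lor \lnot C): β-rule — branch into T \lnot (B \land (C \to (((A \leftrightarrow \lnot C) \leftrightarrow B) \lor (E \to D))))  //  T \lnot C.
  branch 1 (add T \lnot (B \land (C \to (((A \leftrightarrow \lnot C) \leftrightarrow B) \lor (E \to D))))):
    T \lnot (B \land (C \to (((A \leftrightarrow \lnot C) \leftrightarrow B) \lor (E \to D)))): β-rule — branch into F B  //  F (C \to (((A \leftrightarrow \lnot C) \leftrightarrow B) \lor (E \to D))).
      branch 1.1 (add F B):
        ○ open, literals {B=F}.
      branch 1.2 (add F (C \to (((A \leftrightarrow \lnot C) \leftrightarrow B) \lor (E \to D)))):
        F (C \to (((A \leftrightarrow \lnot C) \leftrightarrow B) \lor (E \to D))): α-rule — add T C, F (((A \leftrightarrow \lnot C) \leftrightarrow B) \lor (E \to D)).
        F (((A \leftrightarrow \lnot C) \leftrightarrow B) \lor (E \to D)): α-rule — add F ((A \leftrightarrow \lnot C) \leftrightarrow B), F (E \to D).
        F (E \to D): α-rule — add T E, F D.
        F ((A \leftrightarrow \lnot C) \leftrightarrow B): β-rule — branch into T (A \leftrightarrow \lnot C), F B  //  F (A \leftrightarrow \lnot C), T B.
          branch 1.2.1 (add T (A \leftrightarrow \lnot C), F B):
            T (A \leftrightarrow \lnot C): β-rule — branch into T A, T \lnot C  //  F A, F \lnot C.
              branch 1.2.1.1 (add T A, T \lnot C):
                × closes — contains both C and \lnot C.
              branch 1.2.1.2 (add F A, F \lnot C):
                ○ open, literals {A=F, B=F, C=T, D=F, E=T}.
          branch 1.2.2 (add F (A \leftrightarrow \lnot C), T B):
            F (A \leftrightarrow \lnot C): β-rule — branch into T A, F \lnot C  //  F A, T \lnot C.
              branch 1.2.2.1 (add T A, F \lnot C):
                ○ open, literals {A=T, B=T, C=T, D=F, E=T}.
              branch 1.2.2.2 (add F A, T \lnot C):
                × closes — contains both C and \lnot C.
  branch 2 (add T \lnot C):
    ○ open, literals {C=F}.
2 branches closed, 4 open.
Each open branch fixes some atoms; the unmentioned ones are free. Counting distinct full assignments: branch {B=F} (A, C, D, E) contributes 16 new; branch {A=F, B=F, C=T, D=F, E=T} (none free) contributes 0 new; branch {A=T, B=T, C=T, D=F, E=T} (none free) contributes 1 new; branch {C=F} (A, B, D, E) contributes 8 new. Total: 25.

25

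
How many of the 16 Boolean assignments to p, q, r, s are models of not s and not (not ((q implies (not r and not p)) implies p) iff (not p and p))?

3

Initial set: {(not s and not (not ((q implies (not r and not p)) implies p) iff (not p and p)))}.
(not s and not (not ((q implies (not r and not p)) implies p) iff (not p and p))): α-rule — add not s, not (not ((q implies (not r and not p)) implies p) iff (not p and p)).
not (not ((q implies (not r and not p)) implies p) iff (not p and p)): β-rule — branch into not ((q implies (not r and not p)) implies p), not (not p and p)  //  not not ((q implies (not r and not p)) implies p), (not p and p).
  branch 1 (add not ((q implies (not r and not p)) implies p), not (not p and p)):
    not ((q implies (not r and not p)) implies p): α-rule — add (q implies (not r and not p)), not p.
    not (not p and p): β-rule — branch into not not p  //  not p.
      branch 1.1 (add not not p):
        × closes — contains both p and not p.
      branch 1.2 (add not p):
        (q implies (not r and not p)): β-rule — branch into not q  //  (not r and not p).
          branch 1.2.1 (add not q):
            ○ open, literals {p=F, q=F, s=F}.
          branch 1.2.2 (add (not r and not p)):
            (not r and not p): α-rule — add not r, not p.
            ○ open, literals {p=F, r=F, s=F}.
  branch 2 (add not not ((q implies (not r and not p)) implies p), (not p and p)):
    (not p and p): α-rule — add not p, p.
    × closes — contains both p and not p.
2 branches closed, 2 open.
Each open branch fixes some atoms; the unmentioned ones are free. Counting distinct full assignments: branch {p=F, q=F, s=F} (r) contributes 2 new; branch {p=F, r=F, s=F} (q) contributes 1 new. Total: 3.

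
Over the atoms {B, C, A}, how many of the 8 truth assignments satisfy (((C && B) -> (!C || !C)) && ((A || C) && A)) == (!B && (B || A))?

Initial set: {T ((((C && B) -> (!C || !C)) && ((A || C) && A)) == (!B && (B || A)))}.
T ((((C && B) -> (!C || !C)) && ((A || C) && A)) == (!B && (B || A))): β-rule — branch into T (((C && B) -> (!C || !C)) && ((A || C) && A)), T (!B && (B || A))  //  F (((C && B) -> (!C || !C)) && ((A || C) && A)), F (!B && (B || A)).
  branch 1 (add T (((C && B) -> (!C || !C)) && ((A || C) && A)), T (!B && (B || A))):
    T (((C && B) -> (!C || !C)) && ((A || C) && A)): α-rule — add T ((C && B) -> (!C || !C)), T ((A || C) && A).
    T (!B && (B || A)): α-rule — add T !B, T (B || A).
    T ((A || C) && A): α-rule — add T (A || C), T A.
    T ((C && B) -> (!C || !C)): β-rule — branch into F (C && B)  //  T (!C || !C).
      branch 1.1 (add F (C && B)):
        T (B || A): β-rule — branch into T B  //  T A.
          branch 1.1.1 (add T B):
            × closes — contains both B and !B.
          branch 1.1.2 (add T A):
            T (A || C): β-rule — branch into T A  //  T C.
              branch 1.1.2.1 (add T A):
                F (C && B): β-rule — branch into F C  //  F B.
                  branch 1.1.2.1.1 (add F C):
                    ○ open, literals {A=1, B=0, C=0}.
                  branch 1.1.2.1.2 (add F B):
                    ○ open, literals {A=1, B=0}.
              branch 1.1.2.2 (add T C):
                F (C && B): β-rule — branch into F C  //  F B.
                  branch 1.1.2.2.1 (add F C):
                    × closes — contains both C and !C.
                  branch 1.1.2.2.2 (add F B):
                    ○ open, literals {A=1, B=0, C=1}.
      branch 1.2 (add T (!C || !C)):
        T (B || A): β-rule — branch into T B  //  T A.
          branch 1.2.1 (add T B):
            × closes — contains both B and !B.
          branch 1.2.2 (add T A):
            T (A || C): β-rule — branch into T A  //  T C.
              branch 1.2.2.1 (add T A):
                T (!C || !C): β-rule — branch into T !C  //  T !C.
                  branch 1.2.2.1.1 (add T !C):
                    ○ open, literals {A=1, B=0, C=0}.
                  branch 1.2.2.1.2 (add T !C):
                    ○ open, literals {A=1, B=0, C=0}.
              branch 1.2.2.2 (add T C):
                T (!C || !C): β-rule — branch into T !C  //  T !C.
                  branch 1.2.2.2.1 (add T !C):
                    × closes — contains both C and !C.
                  branch 1.2.2.2.2 (add T !C):
                    × closes — contains both C and !C.
  branch 2 (add F (((C && B) -> (!C || !C)) && ((A || C) && A)), F (!B && (B || A))):
    F (((C && B) -> (!C || !C)) && ((A || C) && A)): β-rule — branch into F ((C && B) -> (!C || !C))  //  F ((A || C) && A).
      branch 2.1 (add F ((C && B) -> (!C || !C))):
        F ((C && B) -> (!C || !C)): α-rule — add T (C && B), F (!C || !C).
        T (C && B): α-rule — add T C, T B.
        F (!C || !C): α-rule — add F !C, F !C.
        F (!B && (B || A)): β-rule — branch into F !B  //  F (B || A).
          branch 2.1.1 (add F !B):
            ○ open, literals {B=1, C=1}.
          branch 2.1.2 (add F (B || A)):
            F (B || A): α-rule — add F B, F A.
            × closes — contains both B and !B.
      branch 2.2 (add F ((A || C) && A)):
        F (!B && (B || A)): β-rule — branch into F !B  //  F (B || A).
          branch 2.2.1 (add F !B):
            F ((A || C) && A): β-rule — branch into F (A || C)  //  F A.
              branch 2.2.1.1 (add F (A || C)):
                F (A || C): α-rule — add F A, F C.
                ○ open, literals {A=0, B=1, C=0}.
              branch 2.2.1.2 (add F A):
                ○ open, literals {A=0, B=1}.
          branch 2.2.2 (add F (B || A)):
            F (B || A): α-rule — add F B, F A.
            F ((A || C) && A): β-rule — branch into F (A || C)  //  F A.
              branch 2.2.2.1 (add F (A || C)):
                F (A || C): α-rule — add F A, F C.
                ○ open, literals {A=0, B=0, C=0}.
              branch 2.2.2.2 (add F A):
                ○ open, literals {A=0, B=0}.
6 branches closed, 10 open.
Each open branch fixes some atoms; the unmentioned ones are free. Counting distinct full assignments: branch {A=1, B=0, C=0} (none free) contributes 1 new; branch {A=1, B=0} (C) contributes 1 new; branch {A=1, B=0, C=1} (none free) contributes 0 new; branch {A=1, B=0, C=0} (none free) contributes 0 new; branch {A=1, B=0, C=0} (none free) contributes 0 new; branch {B=1, C=1} (A) contributes 2 new; branch {A=0, B=1, C=0} (none free) contributes 1 new; branch {A=0, B=1} (C) contributes 0 new; branch {A=0, B=0, C=0} (none free) contributes 1 new; branch {A=0, B=0} (C) contributes 1 new. Total: 7.

7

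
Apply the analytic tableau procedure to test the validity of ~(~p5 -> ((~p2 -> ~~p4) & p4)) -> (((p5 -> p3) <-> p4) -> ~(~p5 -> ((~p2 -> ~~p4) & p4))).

Valid

Assume the negation and expand:
Initial set: {F (~(~p5 -> ((~p2 -> ~~p4) & p4)) -> (((p5 -> p3) <-> p4) -> ~(~p5 -> ((~p2 -> ~~p4) & p4))))}.
F (~(~p5 -> ((~p2 -> ~~p4) & p4)) -> (((p5 -> p3) <-> p4) -> ~(~p5 -> ((~p2 -> ~~p4) & p4)))): α-rule — add T ~(~p5 -> ((~p2 -> ~~p4) & p4)), F (((p5 -> p3) <-> p4) -> ~(~p5 -> ((~p2 -> ~~p4) & p4))).
T ~(~p5 -> ((~p2 -> ~~p4) & p4)): α-rule — add T ~p5, F ((~p2 -> ~~p4) & p4).
F (((p5 -> p3) <-> p4) -> ~(~p5 -> ((~p2 -> ~~p4) & p4))): α-rule — add T ((p5 -> p3) <-> p4), F ~(~p5 -> ((~p2 -> ~~p4) & p4)).
F ((~p2 -> ~~p4) & p4): β-rule — branch into F (~p2 -> ~~p4)  //  F p4.
  branch 1 (add F (~p2 -> ~~p4)):
    F (~p2 -> ~~p4): α-rule — add T ~p2, F ~~p4.
    F ~~p4: drop double negation, giving F p4.
    T ((p5 -> p3) <-> p4): β-rule — branch into T (p5 -> p3), T p4  //  F (p5 -> p3), F p4.
      branch 1.1 (add T (p5 -> p3), T p4):
        × closes — contains both p4 and ~p4.
      branch 1.2 (add F (p5 -> p3), F p4):
        F (p5 -> p3): α-rule — add T p5, F p3.
        × closes — contains both p5 and ~p5.
  branch 2 (add F p4):
    T ((p5 -> p3) <-> p4): β-rule — branch into T (p5 -> p3), T p4  //  F (p5 -> p3), F p4.
      branch 2.1 (add T (p5 -> p3), T p4):
        × closes — contains both p4 and ~p4.
      branch 2.2 (add F (p5 -> p3), F p4):
        F (p5 -> p3): α-rule — add T p5, F p3.
        × closes — contains both p5 and ~p5.
All 4 branches close.
Every branch closed, so the negation is unsatisfiable and the formula is valid.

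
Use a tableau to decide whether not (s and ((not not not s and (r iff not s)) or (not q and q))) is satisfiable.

Initial set: {not (s and ((not not not s and (r iff not s)) or (not q and q)))}.
not (s and ((not not not s and (r iff not s)) or (not q and q))): β-rule — branch into not s  //  not ((not not not s and (r iff not s)) or (not q and q)).
  branch 1 (add not s):
    ○ open, literals {s=false}.
  branch 2 (add not ((not not not s and (r iff not s)) or (not q and q))):
    not ((not not not s and (r iff not s)) or (not q and q)): α-rule — add not (not not not s and (r iff not s)), not (not q and q).
    not (not not not s and (r iff not s)): β-rule — branch into not not not not s  //  not (r iff not s).
      branch 2.1 (add not not not not s):
        not not not not s: drop double negation, giving not not s.
        not (not q and q): β-rule — branch into not not q  //  not q.
          branch 2.1.1 (add not not q):
            ○ open, literals {q=true, s=true}.
          branch 2.1.2 (add not q):
            ○ open, literals {q=false, s=true}.
      branch 2.2 (add not (r iff not s)):
        not (not q and q): β-rule — branch into not not q  //  not q.
          branch 2.2.1 (add not not q):
            not (r iff not s): β-rule — branch into r, not not s  //  not r, not s.
              branch 2.2.1.1 (add r, not not s):
                ○ open, literals {q=true, r=true, s=true}.
              branch 2.2.1.2 (add not r, not s):
                ○ open, literals {q=true, r=false, s=false}.
          branch 2.2.2 (add not q):
            not (r iff not s): β-rule — branch into r, not not s  //  not r, not s.
              branch 2.2.2.1 (add r, not not s):
                ○ open, literals {q=false, r=true, s=true}.
              branch 2.2.2.2 (add not r, not s):
                ○ open, literals {q=false, r=false, s=false}.
0 branches closed, 7 open.
An open branch gives a satisfying assignment: s=false.

Satisfiable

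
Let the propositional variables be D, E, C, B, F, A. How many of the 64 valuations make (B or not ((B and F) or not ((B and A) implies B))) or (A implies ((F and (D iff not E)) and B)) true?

64

Initial set: {((B or not ((B and F) or not ((B and A) implies B))) or (A implies ((F and (D iff not E)) and B)))}.
((B or not ((B and F) or not ((B and A) implies B))) or (A implies ((F and (D iff not E)) and B))): β-rule — branch into (B or not ((B and F) or not ((B and A) implies B)))  //  (A implies ((F and (D iff not E)) and B)).
  branch 1 (add (B or not ((B and F) or not ((B and A) implies B)))):
    (B or not ((B and F) or not ((B and A) implies B))): β-rule — branch into B  //  not ((B and F) or not ((B and A) implies B)).
      branch 1.1 (add B):
        ○ open, literals {B=true}.
      branch 1.2 (add not ((B and F) or not ((B and A) implies B))):
        not ((B and F) or not ((B and A) implies B)): α-rule — add not (B and F), not not ((B and A) implies B).
        not (B and F): β-rule — branch into not B  //  not F.
          branch 1.2.1 (add not B):
            not not ((B and A) implies B): β-rule — branch into not (B and A)  //  B.
              branch 1.2.1.1 (add not (B and A)):
                not (B and A): β-rule — branch into not B  //  not A.
                  branch 1.2.1.1.1 (add not B):
                    ○ open, literals {B=false}.
                  branch 1.2.1.1.2 (add not A):
                    ○ open, literals {A=false, B=false}.
              branch 1.2.1.2 (add B):
                × closes — contains both B and not B.
          branch 1.2.2 (add not F):
            not not ((B and A) implies B): β-rule — branch into not (B and A)  //  B.
              branch 1.2.2.1 (add not (B and A)):
                not (B and A): β-rule — branch into not B  //  not A.
                  branch 1.2.2.1.1 (add not B):
                    ○ open, literals {B=false, F=false}.
                  branch 1.2.2.1.2 (add not A):
                    ○ open, literals {A=false, F=false}.
              branch 1.2.2.2 (add B):
                ○ open, literals {B=true, F=false}.
  branch 2 (add (A implies ((F and (D iff not E)) and B))):
    (A implies ((F and (D iff not E)) and B)): β-rule — branch into not A  //  ((F and (D iff not E)) and B).
      branch 2.1 (add not A):
        ○ open, literals {A=false}.
      branch 2.2 (add ((F and (D iff not E)) and B)):
        ((F and (D iff not E)) and B): α-rule — add (F and (D iff not E)), B.
        (F and (D iff not E)): α-rule — add F, (D iff not E).
        (D iff not E): β-rule — branch into D, not E  //  not D, not not E.
          branch 2.2.1 (add D, not E):
            ○ open, literals {B=true, D=true, E=false, F=true}.
          branch 2.2.2 (add not D, not not E):
            ○ open, literals {B=true, D=false, E=true, F=true}.
1 branch closed, 9 open.
Each open branch fixes some atoms; the unmentioned ones are free. Counting distinct full assignments: branch {B=true} (D, E, C, F, A) contributes 32 new; branch {B=false} (D, E, C, F, A) contributes 32 new; branch {A=false, B=false} (D, E, C, F) contributes 0 new; branch {B=false, F=false} (D, E, C, A) contributes 0 new; branch {A=false, F=false} (D, E, C, B) contributes 0 new; branch {B=true, F=false} (D, E, C, A) contributes 0 new; branch {A=false} (D, E, C, B, F) contributes 0 new; branch {B=true, D=true, E=false, F=true} (C, A) contributes 0 new; branch {B=true, D=false, E=true, F=true} (C, A) contributes 0 new. Total: 64.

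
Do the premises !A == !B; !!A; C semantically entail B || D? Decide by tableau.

Initial set: {(!A == !B); !!A; C; !(B || D)}.
!!A: drop double negation, giving A.
!(B || D): α-rule — add !B, !D.
(!A == !B): β-rule — branch into !A, !B  //  !!A, !!B.
  branch 1 (add !A, !B):
    × closes — contains both A and !A.
  branch 2 (add !!A, !!B):
    × closes — contains both B and !B.
All 2 branches close.
Every branch closed, so the premises entail the conclusion.

Yes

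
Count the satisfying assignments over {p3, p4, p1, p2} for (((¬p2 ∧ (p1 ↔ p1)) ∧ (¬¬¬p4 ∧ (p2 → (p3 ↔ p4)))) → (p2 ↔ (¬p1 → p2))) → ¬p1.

Initial set: {((((¬p2 ∧ (p1 ↔ p1)) ∧ (¬¬¬p4 ∧ (p2 → (p3 ↔ p4)))) → (p2 ↔ (¬p1 → p2))) → ¬p1)}.
((((¬p2 ∧ (p1 ↔ p1)) ∧ (¬¬¬p4 ∧ (p2 → (p3 ↔ p4)))) → (p2 ↔ (¬p1 → p2))) → ¬p1): β-rule — branch into ¬(((¬p2 ∧ (p1 ↔ p1)) ∧ (¬¬¬p4 ∧ (p2 → (p3 ↔ p4)))) → (p2 ↔ (¬p1 → p2)))  //  ¬p1.
  branch 1 (add ¬(((¬p2 ∧ (p1 ↔ p1)) ∧ (¬¬¬p4 ∧ (p2 → (p3 ↔ p4)))) → (p2 ↔ (¬p1 → p2)))):
    ¬(((¬p2 ∧ (p1 ↔ p1)) ∧ (¬¬¬p4 ∧ (p2 → (p3 ↔ p4)))) → (p2 ↔ (¬p1 → p2))): α-rule — add ((¬p2 ∧ (p1 ↔ p1)) ∧ (¬¬¬p4 ∧ (p2 → (p3 ↔ p4)))), ¬(p2 ↔ (¬p1 → p2)).
    ((¬p2 ∧ (p1 ↔ p1)) ∧ (¬¬¬p4 ∧ (p2 → (p3 ↔ p4)))): α-rule — add (¬p2 ∧ (p1 ↔ p1)), (¬¬¬p4 ∧ (p2 → (p3 ↔ p4))).
    (¬p2 ∧ (p1 ↔ p1)): α-rule — add ¬p2, (p1 ↔ p1).
    (¬¬¬p4 ∧ (p2 → (p3 ↔ p4))): α-rule — add ¬¬¬p4, (p2 → (p3 ↔ p4)).
    ¬¬¬p4: drop double negation, giving ¬p4.
    ¬(p2 ↔ (¬p1 → p2)): β-rule — branch into p2, ¬(¬p1 → p2)  //  ¬p2, (¬p1 → p2).
      branch 1.1 (add p2, ¬(¬p1 → p2)):
        × closes — contains both p2 and ¬p2.
      branch 1.2 (add ¬p2, (¬p1 → p2)):
        (p1 ↔ p1): β-rule — branch into p1, p1  //  ¬p1, ¬p1.
          branch 1.2.1 (add p1, p1):
            (p2 → (p3 ↔ p4)): β-rule — branch into ¬p2  //  (p3 ↔ p4).
              branch 1.2.1.1 (add ¬p2):
                (¬p1 → p2): β-rule — branch into ¬¬p1  //  p2.
                  branch 1.2.1.1.1 (add ¬¬p1):
                    ○ open, literals {p1=true, p2=false, p4=false}.
                  branch 1.2.1.1.2 (add p2):
                    × closes — contains both p2 and ¬p2.
              branch 1.2.1.2 (add (p3 ↔ p4)):
                (¬p1 → p2): β-rule — branch into ¬¬p1  //  p2.
                  branch 1.2.1.2.1 (add ¬¬p1):
                    (p3 ↔ p4): β-rule — branch into p3, p4  //  ¬p3, ¬p4.
                      branch 1.2.1.2.1.1 (add p3, p4):
                        × closes — contains both p4 and ¬p4.
                      branch 1.2.1.2.1.2 (add ¬p3, ¬p4):
                        ○ open, literals {p1=true, p2=false, p3=false, p4=false}.
                  branch 1.2.1.2.2 (add p2):
                    × closes — contains both p2 and ¬p2.
          branch 1.2.2 (add ¬p1, ¬p1):
            (p2 → (p3 ↔ p4)): β-rule — branch into ¬p2  //  (p3 ↔ p4).
              branch 1.2.2.1 (add ¬p2):
                (¬p1 → p2): β-rule — branch into ¬¬p1  //  p2.
                  branch 1.2.2.1.1 (add ¬¬p1):
                    × closes — contains both p1 and ¬p1.
                  branch 1.2.2.1.2 (add p2):
                    × closes — contains both p2 and ¬p2.
              branch 1.2.2.2 (add (p3 ↔ p4)):
                (¬p1 → p2): β-rule — branch into ¬¬p1  //  p2.
                  branch 1.2.2.2.1 (add ¬¬p1):
                    × closes — contains both p1 and ¬p1.
                  branch 1.2.2.2.2 (add p2):
                    × closes — contains both p2 and ¬p2.
  branch 2 (add ¬p1):
    ○ open, literals {p1=false}.
8 branches closed, 3 open.
Each open branch fixes some atoms; the unmentioned ones are free. Counting distinct full assignments: branch {p1=true, p2=false, p4=false} (p3) contributes 2 new; branch {p1=true, p2=false, p3=false, p4=false} (none free) contributes 0 new; branch {p1=false} (p3, p4, p2) contributes 8 new. Total: 10.

10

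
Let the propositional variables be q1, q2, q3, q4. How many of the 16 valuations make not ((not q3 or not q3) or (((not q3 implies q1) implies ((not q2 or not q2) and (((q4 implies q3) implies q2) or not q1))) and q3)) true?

Initial set: {not ((not q3 or not q3) or (((not q3 implies q1) implies ((not q2 or not q2) and (((q4 implies q3) implies q2) or not q1))) and q3))}.
not ((not q3 or not q3) or (((not q3 implies q1) implies ((not q2 or not q2) and (((q4 implies q3) implies q2) or not q1))) and q3)): α-rule — add not (not q3 or not q3), not (((not q3 implies q1) implies ((not q2 or not q2) and (((q4 implies q3) implies q2) or not q1))) and q3).
not (not q3 or not q3): α-rule — add not not q3, not not q3.
not (((not q3 implies q1) implies ((not q2 or not q2) and (((q4 implies q3) implies q2) or not q1))) and q3): β-rule — branch into not ((not q3 implies q1) implies ((not q2 or not q2) and (((q4 implies q3) implies q2) or not q1)))  //  not q3.
  branch 1 (add not ((not q3 implies q1) implies ((not q2 or not q2) and (((q4 implies q3) implies q2) or not q1)))):
    not ((not q3 implies q1) implies ((not q2 or not q2) and (((q4 implies q3) implies q2) or not q1))): α-rule — add (not q3 implies q1), not ((not q2 or not q2) and (((q4 implies q3) implies q2) or not q1)).
    (not q3 implies q1): β-rule — branch into not not q3  //  q1.
      branch 1.1 (add not not q3):
        not ((not q2 or not q2) and (((q4 implies q3) implies q2) or not q1)): β-rule — branch into not (not q2 or not q2)  //  not (((q4 implies q3) implies q2) or not q1).
          branch 1.1.1 (add not (not q2 or not q2)):
            not (not q2 or not q2): α-rule — add not not q2, not not q2.
            ○ open, literals {q2=true, q3=true}.
          branch 1.1.2 (add not (((q4 implies q3) implies q2) or not q1)):
            not (((q4 implies q3) implies q2) or not q1): α-rule — add not ((q4 implies q3) implies q2), not not q1.
            not ((q4 implies q3) implies q2): α-rule — add (q4 implies q3), not q2.
            (q4 implies q3): β-rule — branch into not q4  //  q3.
              branch 1.1.2.1 (add not q4):
                ○ open, literals {q1=true, q2=false, q3=true, q4=false}.
              branch 1.1.2.2 (add q3):
                ○ open, literals {q1=true, q2=false, q3=true}.
      branch 1.2 (add q1):
        not ((not q2 or not q2) and (((q4 implies q3) implies q2) or not q1)): β-rule — branch into not (not q2 or not q2)  //  not (((q4 implies q3) implies q2) or not q1).
          branch 1.2.1 (add not (not q2 or not q2)):
            not (not q2 or not q2): α-rule — add not not q2, not not q2.
            ○ open, literals {q1=true, q2=true, q3=true}.
          branch 1.2.2 (add not (((q4 implies q3) implies q2) or not q1)):
            not (((q4 implies q3) implies q2) or not q1): α-rule — add not ((q4 implies q3) implies q2), not not q1.
            not ((q4 implies q3) implies q2): α-rule — add (q4 implies q3), not q2.
            (q4 implies q3): β-rule — branch into not q4  //  q3.
              branch 1.2.2.1 (add not q4):
                ○ open, literals {q1=true, q2=false, q3=true, q4=false}.
              branch 1.2.2.2 (add q3):
                ○ open, literals {q1=true, q2=false, q3=true}.
  branch 2 (add not q3):
    × closes — contains both q3 and not q3.
1 branch closed, 6 open.
Each open branch fixes some atoms; the unmentioned ones are free. Counting distinct full assignments: branch {q2=true, q3=true} (q1, q4) contributes 4 new; branch {q1=true, q2=false, q3=true, q4=false} (none free) contributes 1 new; branch {q1=true, q2=false, q3=true} (q4) contributes 1 new; branch {q1=true, q2=true, q3=true} (q4) contributes 0 new; branch {q1=true, q2=false, q3=true, q4=false} (none free) contributes 0 new; branch {q1=true, q2=false, q3=true} (q4) contributes 0 new. Total: 6.

6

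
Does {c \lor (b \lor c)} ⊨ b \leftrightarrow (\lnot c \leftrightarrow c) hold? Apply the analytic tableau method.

No

Initial set: {(c \lor (b \lor c)); \lnot (b \leftrightarrow (\lnot c \leftrightarrow c))}.
(c \lor (b \lor c)): β-rule — branch into c  //  (b \lor c).
  branch 1 (add c):
    \lnot (b \leftrightarrow (\lnot c \leftrightarrow c)): β-rule — branch into b, \lnot (\lnot c \leftrightarrow c)  //  \lnot b, (\lnot c \leftrightarrow c).
      branch 1.1 (add b, \lnot (\lnot c \leftrightarrow c)):
        \lnot (\lnot c \leftrightarrow c): β-rule — branch into \lnot c, \lnot c  //  \lnot \lnot c, c.
          branch 1.1.1 (add \lnot c, \lnot c):
            × closes — contains both c and \lnot c.
          branch 1.1.2 (add \lnot \lnot c, c):
            ○ open, literals {b=T, c=T}.
      branch 1.2 (add \lnot b, (\lnot c \leftrightarrow c)):
        (\lnot c \leftrightarrow c): β-rule — branch into \lnot c, c  //  \lnot \lnot c, \lnot c.
          branch 1.2.1 (add \lnot c, c):
            × closes — contains both c and \lnot c.
          branch 1.2.2 (add \lnot \lnot c, \lnot c):
            × closes — contains both c and \lnot c.
  branch 2 (add (b \lor c)):
    \lnot (b \leftrightarrow (\lnot c \leftrightarrow c)): β-rule — branch into b, \lnot (\lnot c \leftrightarrow c)  //  \lnot b, (\lnot c \leftrightarrow c).
      branch 2.1 (add b, \lnot (\lnot c \leftrightarrow c)):
        (b \lor c): β-rule — branch into b  //  c.
          branch 2.1.1 (add b):
            \lnot (\lnot c \leftrightarrow c): β-rule — branch into \lnot c, \lnot c  //  \lnot \lnot c, c.
              branch 2.1.1.1 (add \lnot c, \lnot c):
                ○ open, literals {b=T, c=F}.
              branch 2.1.1.2 (add \lnot \lnot c, c):
                ○ open, literals {b=T, c=T}.
          branch 2.1.2 (add c):
            \lnot (\lnot c \leftrightarrow c): β-rule — branch into \lnot c, \lnot c  //  \lnot \lnot c, c.
              branch 2.1.2.1 (add \lnot c, \lnot c):
                × closes — contains both c and \lnot c.
              branch 2.1.2.2 (add \lnot \lnot c, c):
                ○ open, literals {b=T, c=T}.
      branch 2.2 (add \lnot b, (\lnot c \leftrightarrow c)):
        (b \lor c): β-rule — branch into b  //  c.
          branch 2.2.1 (add b):
            × closes — contains both b and \lnot b.
          branch 2.2.2 (add c):
            (\lnot c \leftrightarrow c): β-rule — branch into \lnot c, c  //  \lnot \lnot c, \lnot c.
              branch 2.2.2.1 (add \lnot c, c):
                × closes — contains both c and \lnot c.
              branch 2.2.2.2 (add \lnot \lnot c, \lnot c):
                × closes — contains both c and \lnot c.
7 branches closed, 4 open.
An open branch gives a countermodel: b=T, c=T (unmentioned atoms arbitrary); the premises hold there but the conclusion fails.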